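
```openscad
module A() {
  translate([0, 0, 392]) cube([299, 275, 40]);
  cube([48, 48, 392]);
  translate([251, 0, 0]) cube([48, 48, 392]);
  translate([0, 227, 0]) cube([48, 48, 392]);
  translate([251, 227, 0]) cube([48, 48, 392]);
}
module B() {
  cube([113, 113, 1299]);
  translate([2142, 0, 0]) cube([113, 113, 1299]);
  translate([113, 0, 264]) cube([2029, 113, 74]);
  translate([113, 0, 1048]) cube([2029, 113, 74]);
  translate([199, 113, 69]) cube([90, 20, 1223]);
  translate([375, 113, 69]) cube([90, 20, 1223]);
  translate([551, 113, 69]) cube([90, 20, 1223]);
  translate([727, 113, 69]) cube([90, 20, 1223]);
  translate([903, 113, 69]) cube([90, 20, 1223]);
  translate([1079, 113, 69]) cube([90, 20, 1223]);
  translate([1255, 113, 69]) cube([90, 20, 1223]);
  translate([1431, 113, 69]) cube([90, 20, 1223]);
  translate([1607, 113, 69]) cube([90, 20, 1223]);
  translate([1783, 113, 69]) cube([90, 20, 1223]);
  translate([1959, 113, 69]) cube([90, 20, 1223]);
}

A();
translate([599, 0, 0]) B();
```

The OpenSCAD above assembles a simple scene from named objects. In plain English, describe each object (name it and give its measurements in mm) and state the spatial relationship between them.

A is a four-legged stool. The seat is 299×275 mm, 40 mm thick, top at z = 432 mm. It stands on four square legs, each 48×48 mm in cross-section, from z = 0 to the seat underside, each flush with a corner of the seat.

B is a fence section. Two 113×113 mm posts, 1299 mm tall, stand on the floor with a clear span of 2029 mm between their inner faces. Two horizontal rails of 113×74 mm section span the gap between the posts with their undersides at z = 264 mm and z = 1048 mm, flush with the posts' −y face. 11 pickets, each 90 mm wide, 20 mm thick and 1223 mm tall, are fixed to the +y face of the rails with their bottoms at z = 69 mm, evenly spaced across the span with equal gaps (rounded down to the nearest mm) at the −x end and between each pair — any rounding remainder accumulates at the +x end.

The fence section is on the floor beside the stool on its +x side.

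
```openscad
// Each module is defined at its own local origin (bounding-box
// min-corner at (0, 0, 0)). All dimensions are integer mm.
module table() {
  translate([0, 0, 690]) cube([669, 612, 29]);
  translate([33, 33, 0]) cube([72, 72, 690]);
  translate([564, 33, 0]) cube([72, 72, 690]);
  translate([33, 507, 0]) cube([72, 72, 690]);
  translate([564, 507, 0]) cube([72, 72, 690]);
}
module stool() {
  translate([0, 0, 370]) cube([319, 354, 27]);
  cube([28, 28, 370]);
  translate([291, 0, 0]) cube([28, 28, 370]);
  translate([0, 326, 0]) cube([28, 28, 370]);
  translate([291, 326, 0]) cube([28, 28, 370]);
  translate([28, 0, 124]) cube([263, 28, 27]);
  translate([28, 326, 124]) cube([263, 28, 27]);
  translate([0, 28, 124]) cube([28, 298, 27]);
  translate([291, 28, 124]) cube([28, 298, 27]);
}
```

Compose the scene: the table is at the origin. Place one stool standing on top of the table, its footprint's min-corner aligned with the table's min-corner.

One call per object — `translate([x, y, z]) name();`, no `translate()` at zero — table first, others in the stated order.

table();
translate([0, 0, 719]) stool();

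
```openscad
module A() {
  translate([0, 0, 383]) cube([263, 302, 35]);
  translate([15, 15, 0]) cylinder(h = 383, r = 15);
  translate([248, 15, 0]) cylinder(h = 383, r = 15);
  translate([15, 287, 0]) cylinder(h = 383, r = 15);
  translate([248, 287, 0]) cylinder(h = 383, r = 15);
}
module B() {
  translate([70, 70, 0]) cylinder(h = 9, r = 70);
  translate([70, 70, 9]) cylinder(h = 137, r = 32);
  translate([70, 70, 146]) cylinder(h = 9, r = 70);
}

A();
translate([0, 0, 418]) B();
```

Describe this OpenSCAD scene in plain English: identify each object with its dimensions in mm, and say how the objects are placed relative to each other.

A is a simple wooden stool: a rectangular seat 263 mm (x) by 302 mm (y), 35 mm thick, top face at z = 418 mm, on four round legs, each 30 mm in diameter. The legs rest on z = 0, each leg's axis is inset half a diameter from the nearest pair of seat edges (so the leg's bounding box is flush with the corner).

B is a spool: two coaxial disc flanges of radius 70 mm and thickness 9 mm, joined by a core cylinder of radius 32 mm and height 137 mm. The lower flange rests on z = 0 and the three cylinders share a vertical axis.

The spool is on top of the stool.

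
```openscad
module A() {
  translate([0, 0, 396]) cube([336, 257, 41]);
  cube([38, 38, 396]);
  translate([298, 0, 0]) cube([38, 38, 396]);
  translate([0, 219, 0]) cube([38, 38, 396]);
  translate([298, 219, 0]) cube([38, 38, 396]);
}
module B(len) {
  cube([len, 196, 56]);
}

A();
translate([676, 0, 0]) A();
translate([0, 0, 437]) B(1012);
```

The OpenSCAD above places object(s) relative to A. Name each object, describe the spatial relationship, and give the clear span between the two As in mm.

A is a stool. B is a beam. A beam spans the tops of two stools. The clear span between the two stools is 340 mm.

Second stool starts at x = 676; first ends at x = 336; clear span = 676 − 336 = 340 mm.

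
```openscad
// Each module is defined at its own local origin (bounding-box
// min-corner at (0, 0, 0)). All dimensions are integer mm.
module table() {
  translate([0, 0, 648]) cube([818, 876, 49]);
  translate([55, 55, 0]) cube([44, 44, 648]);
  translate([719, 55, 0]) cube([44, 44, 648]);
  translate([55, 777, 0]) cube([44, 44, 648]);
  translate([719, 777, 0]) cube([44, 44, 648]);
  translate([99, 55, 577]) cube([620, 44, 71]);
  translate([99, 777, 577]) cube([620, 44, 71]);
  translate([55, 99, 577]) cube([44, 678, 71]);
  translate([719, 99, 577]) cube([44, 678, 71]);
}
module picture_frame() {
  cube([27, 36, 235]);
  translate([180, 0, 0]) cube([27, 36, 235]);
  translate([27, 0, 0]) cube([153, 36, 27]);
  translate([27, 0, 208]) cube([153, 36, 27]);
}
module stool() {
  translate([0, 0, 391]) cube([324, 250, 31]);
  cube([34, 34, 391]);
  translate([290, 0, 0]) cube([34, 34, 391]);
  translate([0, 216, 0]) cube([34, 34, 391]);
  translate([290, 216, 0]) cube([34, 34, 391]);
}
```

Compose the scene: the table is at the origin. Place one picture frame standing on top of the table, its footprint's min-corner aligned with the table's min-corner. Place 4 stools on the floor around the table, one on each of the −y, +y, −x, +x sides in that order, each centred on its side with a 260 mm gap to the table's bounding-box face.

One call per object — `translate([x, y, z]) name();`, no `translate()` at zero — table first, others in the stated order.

table();
translate([0, 0, 697]) picture_frame();
translate([247, -510, 0]) stool();
translate([247, 1136, 0]) stool();
translate([-584, 313, 0]) stool();
translate([1078, 313, 0]) stool();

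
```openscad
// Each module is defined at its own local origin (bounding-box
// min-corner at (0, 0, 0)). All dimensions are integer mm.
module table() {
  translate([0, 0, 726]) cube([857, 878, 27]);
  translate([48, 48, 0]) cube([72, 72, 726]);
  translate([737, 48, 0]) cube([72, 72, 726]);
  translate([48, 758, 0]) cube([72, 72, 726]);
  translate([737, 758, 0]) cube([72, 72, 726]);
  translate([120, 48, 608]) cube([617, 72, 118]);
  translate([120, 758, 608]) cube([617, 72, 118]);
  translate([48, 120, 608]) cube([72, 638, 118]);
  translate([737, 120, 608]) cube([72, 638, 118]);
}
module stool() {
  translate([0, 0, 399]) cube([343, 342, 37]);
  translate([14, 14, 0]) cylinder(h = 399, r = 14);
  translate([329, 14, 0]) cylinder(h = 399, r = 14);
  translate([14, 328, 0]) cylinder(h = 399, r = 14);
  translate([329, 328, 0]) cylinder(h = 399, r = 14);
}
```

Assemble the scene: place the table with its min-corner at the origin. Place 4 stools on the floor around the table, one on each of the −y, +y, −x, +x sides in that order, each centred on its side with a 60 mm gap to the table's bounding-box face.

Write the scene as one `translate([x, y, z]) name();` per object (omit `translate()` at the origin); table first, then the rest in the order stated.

table();
translate([257, -402, 0]) stool();
translate([257, 938, 0]) stool();
translate([-403, 268, 0]) stool();
translate([917, 268, 0]) stool();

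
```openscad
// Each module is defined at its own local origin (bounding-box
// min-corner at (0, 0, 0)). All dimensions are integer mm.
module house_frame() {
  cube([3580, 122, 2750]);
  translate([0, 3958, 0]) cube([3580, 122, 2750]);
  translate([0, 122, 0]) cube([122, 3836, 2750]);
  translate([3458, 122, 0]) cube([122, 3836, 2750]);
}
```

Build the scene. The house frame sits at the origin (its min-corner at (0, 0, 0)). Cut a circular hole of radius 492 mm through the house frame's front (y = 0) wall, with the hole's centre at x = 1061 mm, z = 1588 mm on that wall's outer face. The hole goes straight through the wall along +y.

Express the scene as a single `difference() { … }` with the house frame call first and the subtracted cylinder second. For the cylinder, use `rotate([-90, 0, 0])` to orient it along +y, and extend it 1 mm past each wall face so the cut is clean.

difference() {
  house_frame();
  translate([1061, -1, 1588]) rotate([-90, 0, 0]) cylinder(h = 124, r = 492);
}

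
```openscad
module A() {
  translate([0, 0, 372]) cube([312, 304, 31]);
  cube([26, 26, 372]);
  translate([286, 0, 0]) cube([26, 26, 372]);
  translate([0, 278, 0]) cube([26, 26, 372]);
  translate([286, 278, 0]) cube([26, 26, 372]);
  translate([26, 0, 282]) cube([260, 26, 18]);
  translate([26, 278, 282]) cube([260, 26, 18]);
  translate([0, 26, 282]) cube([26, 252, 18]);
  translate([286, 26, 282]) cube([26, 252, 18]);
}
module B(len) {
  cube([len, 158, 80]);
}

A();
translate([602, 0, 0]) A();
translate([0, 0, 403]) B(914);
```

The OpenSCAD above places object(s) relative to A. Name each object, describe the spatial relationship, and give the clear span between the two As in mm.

A is a stool. B is a beam. A beam spans the tops of two stools. The clear span between the two stools is 290 mm.

Second stool starts at x = 602; first ends at x = 312; clear span = 602 − 312 = 290 mm.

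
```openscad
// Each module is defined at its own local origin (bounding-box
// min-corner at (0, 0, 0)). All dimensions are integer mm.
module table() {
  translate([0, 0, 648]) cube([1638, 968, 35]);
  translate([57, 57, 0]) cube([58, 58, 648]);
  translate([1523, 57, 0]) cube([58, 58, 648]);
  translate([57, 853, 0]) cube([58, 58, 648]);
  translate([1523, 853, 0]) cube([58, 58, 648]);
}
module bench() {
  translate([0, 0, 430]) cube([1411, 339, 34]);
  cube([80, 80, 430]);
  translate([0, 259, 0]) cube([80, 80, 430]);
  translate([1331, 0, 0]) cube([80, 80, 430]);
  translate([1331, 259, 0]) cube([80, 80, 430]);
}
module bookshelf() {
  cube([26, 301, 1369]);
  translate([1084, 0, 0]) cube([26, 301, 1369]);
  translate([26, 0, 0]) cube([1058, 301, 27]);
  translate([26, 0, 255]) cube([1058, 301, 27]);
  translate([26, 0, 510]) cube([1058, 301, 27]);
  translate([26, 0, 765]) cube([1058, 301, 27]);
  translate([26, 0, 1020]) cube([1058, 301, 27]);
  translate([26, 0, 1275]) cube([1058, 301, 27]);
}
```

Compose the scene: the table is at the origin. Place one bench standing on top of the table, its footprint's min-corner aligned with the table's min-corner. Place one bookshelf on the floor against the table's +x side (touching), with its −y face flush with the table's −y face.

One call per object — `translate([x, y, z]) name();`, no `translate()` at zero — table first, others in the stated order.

table();
translate([0, 0, 683]) bench();
translate([1638, 0, 0]) bookshelf();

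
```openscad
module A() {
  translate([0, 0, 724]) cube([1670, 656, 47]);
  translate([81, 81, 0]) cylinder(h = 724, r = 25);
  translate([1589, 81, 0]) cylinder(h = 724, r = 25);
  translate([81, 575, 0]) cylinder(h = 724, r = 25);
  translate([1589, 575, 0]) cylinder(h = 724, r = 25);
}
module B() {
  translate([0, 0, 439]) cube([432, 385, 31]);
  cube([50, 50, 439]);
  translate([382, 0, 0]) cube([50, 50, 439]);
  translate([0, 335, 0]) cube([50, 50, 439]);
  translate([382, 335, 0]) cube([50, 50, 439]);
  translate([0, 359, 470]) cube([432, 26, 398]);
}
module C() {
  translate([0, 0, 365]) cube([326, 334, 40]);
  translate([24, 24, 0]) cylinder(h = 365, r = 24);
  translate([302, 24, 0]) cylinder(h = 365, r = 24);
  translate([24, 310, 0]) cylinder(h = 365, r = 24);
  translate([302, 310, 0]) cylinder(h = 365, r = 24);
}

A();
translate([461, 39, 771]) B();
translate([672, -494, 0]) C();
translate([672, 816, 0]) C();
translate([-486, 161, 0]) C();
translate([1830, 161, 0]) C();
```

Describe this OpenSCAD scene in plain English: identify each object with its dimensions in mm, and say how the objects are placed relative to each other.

A is a table: top 1670 mm (x) × 656 mm (y), 47 mm thick, upper face at z = 771 mm, on four round legs of 50 mm diameter, each leg's bounding box inset 56 mm from the nearest pair of top edges, running from z = 0 to the bottom of the top.

B is a chair. The seat is a 432×385×31 mm slab with its top at z = 470 mm, on four 50×50 mm corner legs (flush with the seat edges, standing on z = 0). A flat backrest 26 mm thick, 398 mm tall, spans the full seat width and rises from the seat top along its +y edge, rear face flush with the rear of the seat.

C is a simple wooden stool: a rectangular seat 326 mm (x) by 334 mm (y), 40 mm thick, top face at z = 405 mm, on four round legs, each 48 mm in diameter. The legs rest on z = 0, each leg's axis is inset half a diameter from the nearest pair of seat edges (so the leg's bounding box is flush with the corner).

The chair is on top of the table. Four stools sit around the table at the −y, +y, −x, +x sides.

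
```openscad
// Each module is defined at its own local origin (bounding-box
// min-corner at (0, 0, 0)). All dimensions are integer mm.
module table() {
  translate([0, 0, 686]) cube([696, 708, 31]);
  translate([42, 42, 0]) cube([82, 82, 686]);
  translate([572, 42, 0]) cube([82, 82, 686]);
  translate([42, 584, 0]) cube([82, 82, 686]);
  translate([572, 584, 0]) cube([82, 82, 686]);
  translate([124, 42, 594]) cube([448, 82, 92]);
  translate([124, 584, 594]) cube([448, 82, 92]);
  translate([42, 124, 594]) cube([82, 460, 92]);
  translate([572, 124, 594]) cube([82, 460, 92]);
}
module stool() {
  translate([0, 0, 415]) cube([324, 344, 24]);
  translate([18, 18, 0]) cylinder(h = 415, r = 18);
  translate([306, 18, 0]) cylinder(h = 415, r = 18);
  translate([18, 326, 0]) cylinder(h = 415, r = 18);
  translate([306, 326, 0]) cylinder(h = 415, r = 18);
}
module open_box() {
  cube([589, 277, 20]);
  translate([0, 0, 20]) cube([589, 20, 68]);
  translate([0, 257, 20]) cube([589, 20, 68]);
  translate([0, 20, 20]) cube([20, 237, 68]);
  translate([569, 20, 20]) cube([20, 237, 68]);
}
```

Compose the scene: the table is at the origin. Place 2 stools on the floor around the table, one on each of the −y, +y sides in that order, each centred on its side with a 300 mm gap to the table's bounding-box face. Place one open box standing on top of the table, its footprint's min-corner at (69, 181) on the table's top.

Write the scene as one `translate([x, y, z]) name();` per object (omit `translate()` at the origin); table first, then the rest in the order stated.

table();
translate([186, -644, 0]) stool();
translate([186, 1008, 0]) stool();
translate([69, 181, 717]) open_box();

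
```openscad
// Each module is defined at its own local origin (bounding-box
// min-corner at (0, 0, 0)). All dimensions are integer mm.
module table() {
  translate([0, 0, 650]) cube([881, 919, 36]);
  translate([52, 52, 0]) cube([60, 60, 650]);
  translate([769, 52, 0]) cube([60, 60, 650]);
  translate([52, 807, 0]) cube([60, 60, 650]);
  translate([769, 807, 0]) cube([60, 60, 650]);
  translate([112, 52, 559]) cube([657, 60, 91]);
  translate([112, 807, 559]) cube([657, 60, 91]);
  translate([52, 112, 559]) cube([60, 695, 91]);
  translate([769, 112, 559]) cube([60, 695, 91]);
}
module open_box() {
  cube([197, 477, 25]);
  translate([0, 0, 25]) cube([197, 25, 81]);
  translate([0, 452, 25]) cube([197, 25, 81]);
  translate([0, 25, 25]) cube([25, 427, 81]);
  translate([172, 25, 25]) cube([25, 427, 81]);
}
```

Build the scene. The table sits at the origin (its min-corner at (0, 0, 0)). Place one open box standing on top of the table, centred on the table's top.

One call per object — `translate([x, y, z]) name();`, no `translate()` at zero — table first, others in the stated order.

table();
translate([342, 221, 686]) open_box();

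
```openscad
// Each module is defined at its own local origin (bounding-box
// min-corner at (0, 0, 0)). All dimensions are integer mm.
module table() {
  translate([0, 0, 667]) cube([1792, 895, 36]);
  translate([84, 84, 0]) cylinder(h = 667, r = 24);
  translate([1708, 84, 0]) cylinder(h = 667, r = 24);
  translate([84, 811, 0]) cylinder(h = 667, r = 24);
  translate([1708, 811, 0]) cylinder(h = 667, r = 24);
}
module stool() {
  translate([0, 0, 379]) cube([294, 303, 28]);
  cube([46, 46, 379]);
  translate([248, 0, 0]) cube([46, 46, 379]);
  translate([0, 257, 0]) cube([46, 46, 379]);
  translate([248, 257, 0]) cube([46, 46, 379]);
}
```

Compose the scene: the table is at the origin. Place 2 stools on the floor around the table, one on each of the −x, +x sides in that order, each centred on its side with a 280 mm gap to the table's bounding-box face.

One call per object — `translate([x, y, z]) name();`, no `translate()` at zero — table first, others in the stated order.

table();
translate([-574, 296, 0]) stool();
translate([2072, 296, 0]) stool();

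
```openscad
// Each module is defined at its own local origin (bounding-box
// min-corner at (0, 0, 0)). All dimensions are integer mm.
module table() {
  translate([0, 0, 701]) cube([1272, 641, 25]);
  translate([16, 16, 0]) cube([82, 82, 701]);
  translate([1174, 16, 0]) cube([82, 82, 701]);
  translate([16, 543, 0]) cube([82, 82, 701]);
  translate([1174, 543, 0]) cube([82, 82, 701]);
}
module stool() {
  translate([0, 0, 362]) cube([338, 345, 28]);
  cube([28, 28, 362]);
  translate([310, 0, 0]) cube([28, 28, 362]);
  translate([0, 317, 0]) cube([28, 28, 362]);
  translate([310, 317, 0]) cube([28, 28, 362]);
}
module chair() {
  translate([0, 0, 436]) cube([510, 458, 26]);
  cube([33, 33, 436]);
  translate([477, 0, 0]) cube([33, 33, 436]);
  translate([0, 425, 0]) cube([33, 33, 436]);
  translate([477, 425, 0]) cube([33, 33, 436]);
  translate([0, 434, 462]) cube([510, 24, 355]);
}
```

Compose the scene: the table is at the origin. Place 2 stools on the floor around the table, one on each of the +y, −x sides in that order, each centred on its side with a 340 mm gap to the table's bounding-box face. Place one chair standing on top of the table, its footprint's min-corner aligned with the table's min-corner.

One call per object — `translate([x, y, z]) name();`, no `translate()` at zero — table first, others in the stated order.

table();
translate([467, 981, 0]) stool();
translate([-678, 148, 0]) stool();
translate([0, 0, 726]) chair();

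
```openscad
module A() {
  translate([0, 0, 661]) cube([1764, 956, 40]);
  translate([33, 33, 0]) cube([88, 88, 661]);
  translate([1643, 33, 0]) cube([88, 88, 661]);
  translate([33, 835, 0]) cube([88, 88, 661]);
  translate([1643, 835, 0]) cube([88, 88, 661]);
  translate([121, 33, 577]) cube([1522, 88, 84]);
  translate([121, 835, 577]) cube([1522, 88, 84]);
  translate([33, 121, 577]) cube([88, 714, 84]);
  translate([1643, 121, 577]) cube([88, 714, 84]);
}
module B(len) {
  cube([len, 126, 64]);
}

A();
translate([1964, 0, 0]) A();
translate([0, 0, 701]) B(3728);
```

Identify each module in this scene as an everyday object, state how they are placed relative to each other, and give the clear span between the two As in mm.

Second table starts at x = 1964; first ends at x = 1764; clear span = 1964 − 1764 = 200 mm.

A is a table. B is a beam. A beam spans the tops of two tables. The clear span between the two tables is 200 mm.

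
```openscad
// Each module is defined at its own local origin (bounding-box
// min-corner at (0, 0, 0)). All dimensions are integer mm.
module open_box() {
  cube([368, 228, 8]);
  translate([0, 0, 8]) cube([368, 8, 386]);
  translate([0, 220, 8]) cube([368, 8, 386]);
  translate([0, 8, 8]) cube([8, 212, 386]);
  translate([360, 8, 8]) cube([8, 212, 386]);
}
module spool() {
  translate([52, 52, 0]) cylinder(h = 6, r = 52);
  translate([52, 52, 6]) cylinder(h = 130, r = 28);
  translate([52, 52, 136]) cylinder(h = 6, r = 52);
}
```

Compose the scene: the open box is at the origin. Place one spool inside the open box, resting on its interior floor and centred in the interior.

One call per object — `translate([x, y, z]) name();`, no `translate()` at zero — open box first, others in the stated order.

open_box();
translate([132, 62, 8]) spool();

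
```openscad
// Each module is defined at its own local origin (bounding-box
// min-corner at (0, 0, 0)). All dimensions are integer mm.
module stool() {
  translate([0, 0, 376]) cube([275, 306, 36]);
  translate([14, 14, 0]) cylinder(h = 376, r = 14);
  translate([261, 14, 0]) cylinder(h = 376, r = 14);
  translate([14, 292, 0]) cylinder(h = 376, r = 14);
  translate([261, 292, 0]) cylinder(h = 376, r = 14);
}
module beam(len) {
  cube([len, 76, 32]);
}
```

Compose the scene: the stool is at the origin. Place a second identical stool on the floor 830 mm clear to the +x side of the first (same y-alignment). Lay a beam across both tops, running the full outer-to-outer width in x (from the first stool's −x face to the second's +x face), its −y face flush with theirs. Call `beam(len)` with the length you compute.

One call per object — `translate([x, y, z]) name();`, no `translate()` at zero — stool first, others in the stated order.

stool();
translate([1105, 0, 0]) stool();
translate([0, 0, 412]) beam(1380);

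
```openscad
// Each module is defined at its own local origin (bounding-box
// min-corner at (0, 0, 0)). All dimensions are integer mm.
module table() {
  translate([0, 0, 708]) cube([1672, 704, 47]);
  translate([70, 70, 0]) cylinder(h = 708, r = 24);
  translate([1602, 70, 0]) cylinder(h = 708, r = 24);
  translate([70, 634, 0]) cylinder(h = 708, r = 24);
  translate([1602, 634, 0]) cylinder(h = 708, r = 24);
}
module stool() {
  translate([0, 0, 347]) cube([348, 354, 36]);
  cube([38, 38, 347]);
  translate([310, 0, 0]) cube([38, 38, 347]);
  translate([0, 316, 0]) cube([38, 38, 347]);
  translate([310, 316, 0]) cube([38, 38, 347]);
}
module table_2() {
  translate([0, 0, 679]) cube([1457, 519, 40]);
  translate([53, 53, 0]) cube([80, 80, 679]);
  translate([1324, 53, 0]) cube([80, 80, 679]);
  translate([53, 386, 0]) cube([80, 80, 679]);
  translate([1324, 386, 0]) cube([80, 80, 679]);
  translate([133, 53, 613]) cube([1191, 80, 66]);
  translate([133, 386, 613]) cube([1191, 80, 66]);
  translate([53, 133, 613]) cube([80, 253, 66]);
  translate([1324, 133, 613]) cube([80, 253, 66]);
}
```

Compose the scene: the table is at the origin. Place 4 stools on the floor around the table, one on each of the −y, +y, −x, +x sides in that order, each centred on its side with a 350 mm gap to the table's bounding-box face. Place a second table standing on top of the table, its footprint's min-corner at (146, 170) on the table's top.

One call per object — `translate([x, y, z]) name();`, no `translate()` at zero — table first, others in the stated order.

table();
translate([662, -704, 0]) stool();
translate([662, 1054, 0]) stool();
translate([-698, 175, 0]) stool();
translate([2022, 175, 0]) stool();
translate([146, 170, 755]) table_2();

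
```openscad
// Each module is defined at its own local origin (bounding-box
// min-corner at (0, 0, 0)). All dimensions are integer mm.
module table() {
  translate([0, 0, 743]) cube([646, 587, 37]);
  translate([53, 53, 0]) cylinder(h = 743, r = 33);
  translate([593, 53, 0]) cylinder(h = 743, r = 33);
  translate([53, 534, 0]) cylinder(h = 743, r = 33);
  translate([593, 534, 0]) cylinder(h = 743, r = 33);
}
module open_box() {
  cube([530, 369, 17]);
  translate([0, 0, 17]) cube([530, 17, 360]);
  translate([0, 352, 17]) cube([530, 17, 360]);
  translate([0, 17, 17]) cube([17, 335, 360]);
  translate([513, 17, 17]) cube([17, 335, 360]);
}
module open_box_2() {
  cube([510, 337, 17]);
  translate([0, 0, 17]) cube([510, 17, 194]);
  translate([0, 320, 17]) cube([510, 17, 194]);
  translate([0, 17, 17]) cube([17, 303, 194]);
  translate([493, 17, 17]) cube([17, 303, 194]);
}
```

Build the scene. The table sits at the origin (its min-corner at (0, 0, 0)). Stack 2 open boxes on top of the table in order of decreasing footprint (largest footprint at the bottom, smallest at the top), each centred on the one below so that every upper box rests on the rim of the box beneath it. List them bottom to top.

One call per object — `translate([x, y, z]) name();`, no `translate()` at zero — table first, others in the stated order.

table();
translate([58, 109, 780]) open_box();
translate([68, 125, 1157]) open_box_2();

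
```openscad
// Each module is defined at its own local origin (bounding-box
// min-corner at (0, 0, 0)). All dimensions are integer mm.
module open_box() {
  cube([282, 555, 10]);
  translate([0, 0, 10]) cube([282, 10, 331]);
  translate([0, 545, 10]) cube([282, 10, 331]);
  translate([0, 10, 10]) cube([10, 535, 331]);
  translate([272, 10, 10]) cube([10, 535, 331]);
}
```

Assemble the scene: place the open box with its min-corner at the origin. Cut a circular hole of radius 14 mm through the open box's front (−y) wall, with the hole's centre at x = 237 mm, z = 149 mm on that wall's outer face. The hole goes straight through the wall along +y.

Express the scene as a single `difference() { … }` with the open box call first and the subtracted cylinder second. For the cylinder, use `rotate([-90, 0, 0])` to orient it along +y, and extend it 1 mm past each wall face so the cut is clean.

difference() {
  open_box();
  translate([237, -1, 149]) rotate([-90, 0, 0]) cylinder(h = 12, r = 14);
}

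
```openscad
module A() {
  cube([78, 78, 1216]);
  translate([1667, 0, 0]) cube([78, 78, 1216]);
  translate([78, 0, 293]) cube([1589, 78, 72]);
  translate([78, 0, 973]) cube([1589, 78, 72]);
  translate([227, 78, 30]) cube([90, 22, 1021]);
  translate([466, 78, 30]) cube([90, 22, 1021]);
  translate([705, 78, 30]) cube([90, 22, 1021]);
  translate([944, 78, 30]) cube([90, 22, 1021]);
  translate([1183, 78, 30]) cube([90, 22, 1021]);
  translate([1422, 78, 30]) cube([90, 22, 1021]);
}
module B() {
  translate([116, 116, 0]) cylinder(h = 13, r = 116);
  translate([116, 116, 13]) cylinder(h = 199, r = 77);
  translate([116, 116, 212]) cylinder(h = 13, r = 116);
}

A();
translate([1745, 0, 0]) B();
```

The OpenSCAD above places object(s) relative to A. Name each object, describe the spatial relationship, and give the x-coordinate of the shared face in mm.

The fence section's +x face and the spool's −x face are both at x = 1745 mm.

A is a fence section. B is a spool. The spool is against the fence section's +x side, with their −y faces flush. The x-coordinate of the shared face is 1745 mm.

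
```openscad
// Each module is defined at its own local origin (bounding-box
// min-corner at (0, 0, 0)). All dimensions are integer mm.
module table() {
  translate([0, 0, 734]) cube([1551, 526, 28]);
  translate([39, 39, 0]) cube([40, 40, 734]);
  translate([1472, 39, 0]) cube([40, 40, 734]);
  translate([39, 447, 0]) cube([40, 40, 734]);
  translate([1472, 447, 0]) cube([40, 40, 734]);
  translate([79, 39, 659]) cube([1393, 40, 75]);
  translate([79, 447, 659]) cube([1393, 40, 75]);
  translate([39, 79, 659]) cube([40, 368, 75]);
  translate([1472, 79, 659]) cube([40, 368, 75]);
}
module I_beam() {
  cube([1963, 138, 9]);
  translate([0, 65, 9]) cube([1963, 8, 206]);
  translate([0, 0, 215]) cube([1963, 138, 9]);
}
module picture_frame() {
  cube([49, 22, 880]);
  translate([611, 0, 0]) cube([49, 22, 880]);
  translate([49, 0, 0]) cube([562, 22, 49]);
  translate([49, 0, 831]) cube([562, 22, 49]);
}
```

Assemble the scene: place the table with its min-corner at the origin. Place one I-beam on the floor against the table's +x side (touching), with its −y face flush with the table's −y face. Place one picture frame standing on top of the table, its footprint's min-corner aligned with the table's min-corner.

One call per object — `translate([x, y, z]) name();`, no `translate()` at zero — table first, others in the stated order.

table();
translate([1551, 0, 0]) I_beam();
translate([0, 0, 762]) picture_frame();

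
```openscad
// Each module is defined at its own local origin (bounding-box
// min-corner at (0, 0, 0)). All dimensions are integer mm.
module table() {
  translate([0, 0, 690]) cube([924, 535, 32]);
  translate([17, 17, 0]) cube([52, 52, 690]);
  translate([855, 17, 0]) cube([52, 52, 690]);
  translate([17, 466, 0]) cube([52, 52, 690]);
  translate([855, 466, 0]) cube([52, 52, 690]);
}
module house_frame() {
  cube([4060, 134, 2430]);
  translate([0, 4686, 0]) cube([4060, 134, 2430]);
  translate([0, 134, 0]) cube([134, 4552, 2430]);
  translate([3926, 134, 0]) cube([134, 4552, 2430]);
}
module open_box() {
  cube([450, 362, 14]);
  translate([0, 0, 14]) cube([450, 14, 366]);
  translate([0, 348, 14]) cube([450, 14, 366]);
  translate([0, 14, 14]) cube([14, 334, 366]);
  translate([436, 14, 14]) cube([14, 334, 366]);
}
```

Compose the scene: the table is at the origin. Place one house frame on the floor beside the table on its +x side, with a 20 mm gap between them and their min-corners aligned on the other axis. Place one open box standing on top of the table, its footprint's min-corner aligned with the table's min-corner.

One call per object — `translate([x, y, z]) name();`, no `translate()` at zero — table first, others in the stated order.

table();
translate([944, 0, 0]) house_frame();
translate([0, 0, 722]) open_box();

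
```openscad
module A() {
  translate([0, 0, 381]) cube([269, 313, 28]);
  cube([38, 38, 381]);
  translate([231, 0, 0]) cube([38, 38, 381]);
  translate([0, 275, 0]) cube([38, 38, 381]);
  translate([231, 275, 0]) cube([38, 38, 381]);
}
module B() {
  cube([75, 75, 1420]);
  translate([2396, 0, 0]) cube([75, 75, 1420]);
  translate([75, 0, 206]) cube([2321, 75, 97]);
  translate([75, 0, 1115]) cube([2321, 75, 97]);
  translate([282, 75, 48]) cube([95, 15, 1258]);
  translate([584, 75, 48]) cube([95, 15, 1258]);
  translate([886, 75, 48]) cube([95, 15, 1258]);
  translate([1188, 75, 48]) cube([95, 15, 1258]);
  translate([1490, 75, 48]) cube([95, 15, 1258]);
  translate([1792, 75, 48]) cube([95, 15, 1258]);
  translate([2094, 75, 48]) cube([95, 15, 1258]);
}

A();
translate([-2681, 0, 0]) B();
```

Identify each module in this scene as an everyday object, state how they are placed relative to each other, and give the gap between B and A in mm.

The fence section's nearest face is 210 mm from the stool's −x face.

A is a stool. B is a fence section. The fence section is on the floor beside the stool on its −x side. The gap between the fence section and the stool is 210 mm.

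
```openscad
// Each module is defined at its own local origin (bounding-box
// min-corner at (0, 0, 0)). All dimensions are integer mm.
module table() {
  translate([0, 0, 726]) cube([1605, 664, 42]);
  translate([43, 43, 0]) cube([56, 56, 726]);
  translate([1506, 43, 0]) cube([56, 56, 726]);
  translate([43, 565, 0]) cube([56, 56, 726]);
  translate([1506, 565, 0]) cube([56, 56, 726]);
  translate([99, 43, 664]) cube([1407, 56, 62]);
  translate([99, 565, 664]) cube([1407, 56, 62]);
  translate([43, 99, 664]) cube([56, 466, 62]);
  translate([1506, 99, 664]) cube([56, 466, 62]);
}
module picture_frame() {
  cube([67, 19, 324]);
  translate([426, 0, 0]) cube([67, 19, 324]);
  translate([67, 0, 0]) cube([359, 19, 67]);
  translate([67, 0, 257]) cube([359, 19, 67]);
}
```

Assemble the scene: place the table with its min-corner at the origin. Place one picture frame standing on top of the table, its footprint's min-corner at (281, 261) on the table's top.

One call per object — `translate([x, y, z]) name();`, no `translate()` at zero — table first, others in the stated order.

table();
translate([281, 261, 768]) picture_frame();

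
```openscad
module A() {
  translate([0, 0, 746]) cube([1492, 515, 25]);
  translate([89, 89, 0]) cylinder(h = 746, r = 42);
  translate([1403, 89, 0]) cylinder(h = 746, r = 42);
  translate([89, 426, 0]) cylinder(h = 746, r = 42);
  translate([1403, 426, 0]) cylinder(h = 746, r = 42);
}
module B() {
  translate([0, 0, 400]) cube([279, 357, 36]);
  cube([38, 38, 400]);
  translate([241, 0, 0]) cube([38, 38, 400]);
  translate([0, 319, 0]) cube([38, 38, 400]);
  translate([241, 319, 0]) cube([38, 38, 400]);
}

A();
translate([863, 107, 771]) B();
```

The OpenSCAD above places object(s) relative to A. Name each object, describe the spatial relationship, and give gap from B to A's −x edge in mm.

The stool's min-x is at 863; the table's min-x is 0; gap = 863 mm.

A is a table. B is a stool. The stool is on top of the table. The gap from the stool to the table's −x edge is 863 mm.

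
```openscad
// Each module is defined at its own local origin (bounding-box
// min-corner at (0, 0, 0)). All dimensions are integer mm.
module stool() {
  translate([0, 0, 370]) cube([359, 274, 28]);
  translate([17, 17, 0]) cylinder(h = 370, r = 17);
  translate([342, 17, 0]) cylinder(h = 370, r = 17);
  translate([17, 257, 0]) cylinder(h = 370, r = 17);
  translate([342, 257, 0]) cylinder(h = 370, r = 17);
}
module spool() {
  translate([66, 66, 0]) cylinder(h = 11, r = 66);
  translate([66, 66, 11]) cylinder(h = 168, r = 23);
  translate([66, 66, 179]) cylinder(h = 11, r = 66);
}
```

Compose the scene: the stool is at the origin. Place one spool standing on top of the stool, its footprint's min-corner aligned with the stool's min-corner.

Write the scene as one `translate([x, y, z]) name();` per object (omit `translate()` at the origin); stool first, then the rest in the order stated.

stool();
translate([0, 0, 398]) spool();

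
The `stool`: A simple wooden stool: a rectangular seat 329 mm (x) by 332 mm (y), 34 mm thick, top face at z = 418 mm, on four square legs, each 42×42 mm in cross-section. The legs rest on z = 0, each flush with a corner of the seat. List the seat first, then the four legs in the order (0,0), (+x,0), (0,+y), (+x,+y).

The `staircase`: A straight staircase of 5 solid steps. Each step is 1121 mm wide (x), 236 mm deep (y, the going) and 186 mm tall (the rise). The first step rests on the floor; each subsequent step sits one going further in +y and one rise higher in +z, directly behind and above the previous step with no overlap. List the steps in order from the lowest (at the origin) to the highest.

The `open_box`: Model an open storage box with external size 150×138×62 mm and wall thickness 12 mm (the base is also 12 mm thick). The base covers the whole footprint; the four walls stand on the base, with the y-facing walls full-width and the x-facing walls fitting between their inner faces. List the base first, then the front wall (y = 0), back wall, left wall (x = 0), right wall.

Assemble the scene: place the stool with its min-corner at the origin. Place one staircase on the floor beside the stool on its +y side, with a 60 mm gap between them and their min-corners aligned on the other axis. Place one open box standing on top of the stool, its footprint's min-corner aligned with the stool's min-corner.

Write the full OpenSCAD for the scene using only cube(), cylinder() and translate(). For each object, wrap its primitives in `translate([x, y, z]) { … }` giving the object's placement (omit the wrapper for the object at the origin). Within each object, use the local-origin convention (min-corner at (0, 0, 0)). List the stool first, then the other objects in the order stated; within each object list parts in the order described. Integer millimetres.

translate([0, 0, 384]) cube([329, 332, 34]);
cube([42, 42, 384]);
translate([287, 0, 0]) cube([42, 42, 384]);
translate([0, 290, 0]) cube([42, 42, 384]);
translate([287, 290, 0]) cube([42, 42, 384]);
translate([0, 392, 0]) {
  cube([1121, 236, 186]);
  translate([0, 236, 186]) cube([1121, 236, 186]);
  translate([0, 472, 372]) cube([1121, 236, 186]);
  translate([0, 708, 558]) cube([1121, 236, 186]);
  translate([0, 944, 744]) cube([1121, 236, 186]);
}
translate([0, 0, 418]) {
  cube([150, 138, 12]);
  translate([0, 0, 12]) cube([150, 12, 50]);
  translate([0, 126, 12]) cube([150, 12, 50]);
  translate([0, 12, 12]) cube([12, 114, 50]);
  translate([138, 12, 12]) cube([12, 114, 50]);
}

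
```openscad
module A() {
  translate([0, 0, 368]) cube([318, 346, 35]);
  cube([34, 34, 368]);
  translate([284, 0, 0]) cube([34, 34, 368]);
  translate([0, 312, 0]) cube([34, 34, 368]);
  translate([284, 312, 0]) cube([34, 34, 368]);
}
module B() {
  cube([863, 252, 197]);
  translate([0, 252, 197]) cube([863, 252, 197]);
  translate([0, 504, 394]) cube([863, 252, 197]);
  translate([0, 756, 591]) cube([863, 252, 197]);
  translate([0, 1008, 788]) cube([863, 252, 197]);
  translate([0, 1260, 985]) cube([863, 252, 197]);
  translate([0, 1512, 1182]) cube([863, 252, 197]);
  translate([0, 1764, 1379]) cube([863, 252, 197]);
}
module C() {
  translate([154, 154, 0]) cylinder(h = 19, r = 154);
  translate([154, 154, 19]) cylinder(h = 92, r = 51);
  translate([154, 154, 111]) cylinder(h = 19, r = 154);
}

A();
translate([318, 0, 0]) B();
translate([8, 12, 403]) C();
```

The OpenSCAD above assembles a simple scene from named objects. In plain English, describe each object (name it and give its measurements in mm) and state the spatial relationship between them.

A is a simple wooden stool: a rectangular seat 318 mm (x) by 346 mm (y), 35 mm thick, top face at z = 403 mm, on four square legs, each 34×34 mm in cross-section. The legs rest on z = 0, each flush with a corner of the seat.

B is a straight staircase of 8 solid steps. Each step is 863 mm wide (x), 252 mm deep (y, the going) and 197 mm tall (the rise). The first step rests on the floor; each subsequent step sits one going further in +y and one rise higher in +z, directly behind and above the previous step with no overlap.

C is a spool: two coaxial disc flanges of radius 154 mm and thickness 19 mm, joined by a core cylinder of radius 51 mm and height 92 mm. The lower flange rests on z = 0 and the three cylinders share a vertical axis.

The staircase is against the stool's +x side, with their −y faces flush. The spool is on top of the stool.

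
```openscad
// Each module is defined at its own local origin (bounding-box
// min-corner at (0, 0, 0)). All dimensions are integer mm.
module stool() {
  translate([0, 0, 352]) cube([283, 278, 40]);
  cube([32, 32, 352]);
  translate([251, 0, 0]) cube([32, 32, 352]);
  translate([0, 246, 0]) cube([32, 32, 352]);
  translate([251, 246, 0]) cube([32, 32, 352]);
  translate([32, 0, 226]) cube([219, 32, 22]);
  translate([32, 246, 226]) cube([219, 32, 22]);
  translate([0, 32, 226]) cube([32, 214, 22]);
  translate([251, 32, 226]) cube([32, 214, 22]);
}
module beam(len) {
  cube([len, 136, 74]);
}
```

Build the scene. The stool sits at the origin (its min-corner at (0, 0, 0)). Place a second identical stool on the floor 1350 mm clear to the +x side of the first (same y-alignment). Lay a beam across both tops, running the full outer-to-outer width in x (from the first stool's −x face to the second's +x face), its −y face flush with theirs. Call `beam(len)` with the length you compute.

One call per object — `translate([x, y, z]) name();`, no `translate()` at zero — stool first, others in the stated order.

stool();
translate([1633, 0, 0]) stool();
translate([0, 0, 392]) beam(1916);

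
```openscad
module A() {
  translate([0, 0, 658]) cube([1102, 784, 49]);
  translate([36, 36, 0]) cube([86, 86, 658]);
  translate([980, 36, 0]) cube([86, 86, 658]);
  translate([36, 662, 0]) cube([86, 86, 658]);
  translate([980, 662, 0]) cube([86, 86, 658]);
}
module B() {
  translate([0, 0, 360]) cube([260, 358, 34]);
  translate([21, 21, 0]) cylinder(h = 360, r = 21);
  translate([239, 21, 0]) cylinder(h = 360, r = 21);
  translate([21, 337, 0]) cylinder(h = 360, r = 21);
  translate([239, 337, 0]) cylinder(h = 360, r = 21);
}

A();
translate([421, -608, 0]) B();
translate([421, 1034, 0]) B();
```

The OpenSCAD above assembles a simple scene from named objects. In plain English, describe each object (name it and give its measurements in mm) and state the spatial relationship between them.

A is a table: top 1102 mm (x) × 784 mm (y), 49 mm thick, upper face at z = 707 mm, on four 86×86 mm square legs, each inset 36 mm from the nearest pair of top edges, running from z = 0 to the bottom of the top.

B is a four-legged stool. The seat is 260×358 mm, 34 mm thick, top at z = 394 mm. It stands on four round legs, each 42 mm in diameter, from z = 0 to the seat underside, each leg's axis is inset half a diameter from the nearest pair of seat edges (so the leg's bounding box is flush with the corner).

Two stools sit around the table at the −y, +y sides.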